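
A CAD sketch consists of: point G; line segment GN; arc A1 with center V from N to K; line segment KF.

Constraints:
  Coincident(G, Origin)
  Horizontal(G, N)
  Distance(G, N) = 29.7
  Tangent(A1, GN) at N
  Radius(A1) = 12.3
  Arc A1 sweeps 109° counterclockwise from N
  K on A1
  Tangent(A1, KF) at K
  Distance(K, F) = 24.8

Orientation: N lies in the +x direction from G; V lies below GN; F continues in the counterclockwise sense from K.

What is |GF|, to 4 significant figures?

47.58

G is at the origin; G and N share the same y with |GN| = 29.7 and N on the +x side, so N = (29.70, 0.000). The tangent condition forces VN to be normal to GN, so V = N + (0, -12.3) = (29.70, -12.30). On A1, N sits at bearing 90° from V; a 109° counterclockwise sweep puts K at bearing 199°, so K = V + 12.3·(cos 199°, sin 199°) = (18.07, -16.30). Since A1 is tangent to KF there, VK ⟂ KF, so KF runs along (−sin 199°, cos 199°); with |KF| = 24.8, F = (26.14, -39.75). Then |GF| = |F − G| = 47.58.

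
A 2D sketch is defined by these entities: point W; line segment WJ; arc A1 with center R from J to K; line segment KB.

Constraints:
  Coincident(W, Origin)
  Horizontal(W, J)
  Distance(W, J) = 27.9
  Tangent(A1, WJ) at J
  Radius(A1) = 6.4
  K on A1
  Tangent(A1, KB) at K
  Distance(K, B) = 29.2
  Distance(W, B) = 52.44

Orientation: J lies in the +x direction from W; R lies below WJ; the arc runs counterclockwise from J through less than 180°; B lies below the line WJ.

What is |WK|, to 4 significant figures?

24.96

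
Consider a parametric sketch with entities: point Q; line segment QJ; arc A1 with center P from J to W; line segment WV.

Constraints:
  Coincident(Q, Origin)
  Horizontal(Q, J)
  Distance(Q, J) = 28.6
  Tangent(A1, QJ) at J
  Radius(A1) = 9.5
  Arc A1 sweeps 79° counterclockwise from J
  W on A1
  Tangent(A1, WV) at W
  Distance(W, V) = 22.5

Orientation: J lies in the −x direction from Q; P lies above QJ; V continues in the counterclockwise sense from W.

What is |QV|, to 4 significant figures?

33.33

Q is at the origin; Q and J share the same y with |QJ| = 28.6 and J on the −x side, so J = (-28.60, 0.000). The tangent condition forces PJ to be normal to QJ, so P = J + (0, 9.5) = (-28.60, 9.500). On A1, J sits at bearing -90° from P; a 79° counterclockwise sweep puts W at bearing -11°, so W = P + 9.5·(cos -11°, sin -11°) = (-19.27, 7.687). The tangent condition forces PW to be normal to WV, so WV runs along (−sin -11°, cos -11°); with |WV| = 22.5, V = (-14.98, 29.77). Then |QV| = |V − Q| = 33.33.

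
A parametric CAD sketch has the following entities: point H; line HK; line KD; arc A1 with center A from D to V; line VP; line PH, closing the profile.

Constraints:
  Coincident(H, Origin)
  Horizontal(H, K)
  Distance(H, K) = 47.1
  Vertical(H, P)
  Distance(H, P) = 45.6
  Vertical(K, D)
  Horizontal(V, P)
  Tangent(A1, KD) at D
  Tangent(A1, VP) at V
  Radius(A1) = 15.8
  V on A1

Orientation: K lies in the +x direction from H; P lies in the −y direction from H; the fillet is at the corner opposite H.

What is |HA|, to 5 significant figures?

43.217

H is at the origin; H and K share the same y with |HK| = 47.1 and K on the +x side, so K = (47.100, 0.0000). H and P share the same x with |HP| = 45.6 and P on the −y side, so P = (0.0000, -45.600). The virtual corner opposite H is at (47.100, -45.600). The tangent condition forces AD to be normal to KD and A1 meets VP tangentially, so AV is at right angles to VP, with radius 15.8, so the center A sits 15.8 in from both sides at A = (31.300, -29.800). Then |HA| = |A − H| = 43.217.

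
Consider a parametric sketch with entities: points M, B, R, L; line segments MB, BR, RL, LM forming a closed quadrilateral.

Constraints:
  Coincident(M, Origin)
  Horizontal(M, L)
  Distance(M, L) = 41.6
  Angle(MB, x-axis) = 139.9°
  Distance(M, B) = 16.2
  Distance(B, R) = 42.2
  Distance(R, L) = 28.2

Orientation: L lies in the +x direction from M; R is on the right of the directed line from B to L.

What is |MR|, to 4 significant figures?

26.00

M is at the origin; ML is horizontal with |ML| = 41.6 and L in +x, so L = (41.6, 0). MB runs at 139.9° with |MB| = 16.2, so B = (-12.39, 10.43). R is determined by |BR| = 42.2 and |RL| = 28.2 together: it lies at the intersection of circle(B, 42.2) and circle(L, 28.2). With |BL| = 54.99, the foot of the radical line on BL is 36.46 from B and the perpendicular offset is √(42.2² − 36.46²) = 21.25. Taking the right-of-BL solution: R = (19.37, -17.35).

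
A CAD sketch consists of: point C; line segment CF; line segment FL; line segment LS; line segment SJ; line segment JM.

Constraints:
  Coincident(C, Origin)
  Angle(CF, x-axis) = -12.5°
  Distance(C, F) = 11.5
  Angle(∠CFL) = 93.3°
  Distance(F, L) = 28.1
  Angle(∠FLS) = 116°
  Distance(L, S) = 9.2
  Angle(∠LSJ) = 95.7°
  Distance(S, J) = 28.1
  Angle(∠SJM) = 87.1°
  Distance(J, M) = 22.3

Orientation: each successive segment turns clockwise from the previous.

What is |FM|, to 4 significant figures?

4.306

∠LSJ = 95.7° gives SJ at 112.5° from the x-axis; with |SJ| = 28.1, J = (-12.83, -6.926). ∠SJM = 87.1° gives JM at 19.60° from the x-axis; with |JM| = 22.3, M = (8.182, 0.5549). Then |FM| = |M − F| = 4.306.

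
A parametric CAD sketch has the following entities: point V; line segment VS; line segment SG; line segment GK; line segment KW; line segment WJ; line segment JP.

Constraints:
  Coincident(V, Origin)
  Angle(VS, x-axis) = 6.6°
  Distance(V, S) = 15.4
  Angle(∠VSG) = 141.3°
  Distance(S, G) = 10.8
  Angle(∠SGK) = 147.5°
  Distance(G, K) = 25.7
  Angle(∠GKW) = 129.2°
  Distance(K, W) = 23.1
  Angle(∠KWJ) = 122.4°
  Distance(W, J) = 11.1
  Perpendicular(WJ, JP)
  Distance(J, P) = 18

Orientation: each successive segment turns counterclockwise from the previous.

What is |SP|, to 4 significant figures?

33.44

V is at the origin; VS runs at 6.6° with length 15.4, so S = (15.30, 1.770). ∠VSG = 141.3° gives SG at 45.30° from the x-axis; with |SG| = 10.8, G = (22.89, 9.447). ∠SGK = 147.5° gives GK at 77.80° from the x-axis; with |GK| = 25.7, K = (28.33, 34.57). ∠GKW = 129.2° gives KW at 128.6° from the x-axis; with |KW| = 23.1, W = (13.91, 52.62). ∠KWJ = 122.4° gives WJ at -173.8° from the x-axis; with |WJ| = 11.1, J = (2.879, 51.42). WJ ⟂ JP, so JP runs at -83.80°; with |JP| = 18.0, P = (4.823, 33.53). Then |SP| = |P − S| = 33.44.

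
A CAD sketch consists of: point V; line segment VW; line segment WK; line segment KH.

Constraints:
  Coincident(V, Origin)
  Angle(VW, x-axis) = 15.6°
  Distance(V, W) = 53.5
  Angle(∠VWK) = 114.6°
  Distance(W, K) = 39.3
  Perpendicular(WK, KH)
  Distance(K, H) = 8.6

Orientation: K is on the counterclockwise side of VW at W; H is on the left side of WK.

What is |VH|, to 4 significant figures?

73.45

V is at the origin; VW runs at 15.6° with length 53.5, so W = 53.5·(cos 15.6°, sin 15.6°) = (51.53, 14.39). ∠VWK = 114.6°, so WK runs at 15.6° + (180° − 114.6°) = 81.00° from the x-axis; with |WK| = 39.3, K = W + 39.3·(cos 81.00°, sin 81.00°) = (57.68, 53.20). The perpendicularity gives KH at right angles to WK; with |KH| = 8.6 on the left of WK, H = K + 8.6·(-0.9877, 0.1564) = (49.18, 54.55). Then |VH| = |H − V| = 73.45.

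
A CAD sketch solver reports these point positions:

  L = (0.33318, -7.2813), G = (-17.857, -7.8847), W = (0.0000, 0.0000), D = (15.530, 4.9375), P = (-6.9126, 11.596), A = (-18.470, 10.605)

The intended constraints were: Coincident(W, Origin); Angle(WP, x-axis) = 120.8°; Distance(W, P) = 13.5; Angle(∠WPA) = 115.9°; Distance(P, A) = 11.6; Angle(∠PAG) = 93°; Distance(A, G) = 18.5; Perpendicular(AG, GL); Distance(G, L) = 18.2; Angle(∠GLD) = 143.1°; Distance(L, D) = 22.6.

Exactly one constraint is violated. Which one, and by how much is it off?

Distance(L, D) = 22.6 — off by 3.10.

W = (0.00, 0.00) ✓; WP at 120.8° ✓; |WP| = 13.50 ✓; ∠WPA = 115.9° ✓; |PA| = 11.60 ✓; ∠PAG = 93.00° ✓; |AG| = 18.50 ✓; ∠(AG, GL) = 90.00° ✓; |GL| = 18.20 ✓; ∠GLD = 143.1° ✓; |LD| = 19.50 ✗.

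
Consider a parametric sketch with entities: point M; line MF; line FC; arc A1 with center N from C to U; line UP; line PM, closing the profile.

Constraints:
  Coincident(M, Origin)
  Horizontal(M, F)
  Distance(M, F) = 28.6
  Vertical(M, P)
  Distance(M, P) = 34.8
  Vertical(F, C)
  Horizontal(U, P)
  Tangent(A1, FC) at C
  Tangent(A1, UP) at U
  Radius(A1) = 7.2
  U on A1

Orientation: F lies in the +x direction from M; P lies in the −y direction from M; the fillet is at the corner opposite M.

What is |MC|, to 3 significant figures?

39.7

M is at the origin; MF is horizontal with |MF| = 28.6 and F on the +x side, so F = (28.6, 0.00). M and P share the same x with |MP| = 34.8 and P on the −y side, so P = (0.00, -34.8). The virtual corner opposite M is at (28.6, -34.8). Tangency of A1 to FC means the radius NC is perpendicular to FC and tangency of A1 to UP means the radius NU is perpendicular to UP, with radius 7.2, so the center N sits 7.2 in from both sides at N = (21.4, -27.6). That places the tangent points at C = (28.6, -27.6) on FC and U = (21.4, -34.8) on UP. Then |MC| = |C − M| = 39.7.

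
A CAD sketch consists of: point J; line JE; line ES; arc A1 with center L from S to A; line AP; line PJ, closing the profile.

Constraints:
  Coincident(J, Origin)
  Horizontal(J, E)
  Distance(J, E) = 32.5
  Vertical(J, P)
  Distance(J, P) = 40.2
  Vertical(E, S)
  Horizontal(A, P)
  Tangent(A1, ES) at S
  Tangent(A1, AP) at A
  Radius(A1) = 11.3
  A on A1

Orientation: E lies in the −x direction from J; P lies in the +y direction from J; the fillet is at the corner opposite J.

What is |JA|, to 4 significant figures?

45.45

J is at the origin; JE is horizontal with |JE| = 32.5 and E on the −x side, so E = (-32.50, 0.000). JP is vertical with |JP| = 40.2 and P on the +y side, so P = (0.000, 40.20). The virtual corner opposite J is at (-32.50, 40.20). Tangency of A1 to ES means the radius LS is perpendicular to ES and tangency of A1 to AP means the radius LA is perpendicular to AP, with radius 11.3, so the center L sits 11.3 in from both sides at L = (-21.20, 28.90). That places the tangent points at S = (-32.50, 28.90) on ES and A = (-21.20, 40.20) on AP. Then |JA| = |A − J| = 45.45.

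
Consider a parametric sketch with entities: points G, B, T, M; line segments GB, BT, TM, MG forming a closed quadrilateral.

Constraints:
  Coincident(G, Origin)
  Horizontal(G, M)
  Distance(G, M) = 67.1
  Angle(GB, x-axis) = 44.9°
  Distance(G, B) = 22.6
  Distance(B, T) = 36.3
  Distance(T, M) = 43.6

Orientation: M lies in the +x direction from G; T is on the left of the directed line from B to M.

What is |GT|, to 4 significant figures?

58.76

G is at the origin; GM is horizontal with |GM| = 67.1 and M in +x, so M = (67.1, 0). GB runs at 44.9° with |GB| = 22.6, so B = (16.01, 15.95). T is determined by |BT| = 36.3 and |TM| = 43.6 together: it lies at the intersection of circle(B, 36.3) and circle(M, 43.6). With |BM| = 53.52, the foot of the radical line on BM is 21.31 from B and the perpendicular offset is √(36.3² − 21.31²) = 29.38. Taking the left-of-BM solution: T = (45.11, 37.65).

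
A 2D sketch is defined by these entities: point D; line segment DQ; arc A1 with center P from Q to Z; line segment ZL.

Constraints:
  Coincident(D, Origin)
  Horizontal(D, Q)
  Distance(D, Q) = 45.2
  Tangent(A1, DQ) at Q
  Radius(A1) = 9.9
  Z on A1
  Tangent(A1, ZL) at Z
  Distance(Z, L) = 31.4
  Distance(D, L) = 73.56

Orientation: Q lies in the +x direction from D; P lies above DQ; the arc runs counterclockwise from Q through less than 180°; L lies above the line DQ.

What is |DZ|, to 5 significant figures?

55.185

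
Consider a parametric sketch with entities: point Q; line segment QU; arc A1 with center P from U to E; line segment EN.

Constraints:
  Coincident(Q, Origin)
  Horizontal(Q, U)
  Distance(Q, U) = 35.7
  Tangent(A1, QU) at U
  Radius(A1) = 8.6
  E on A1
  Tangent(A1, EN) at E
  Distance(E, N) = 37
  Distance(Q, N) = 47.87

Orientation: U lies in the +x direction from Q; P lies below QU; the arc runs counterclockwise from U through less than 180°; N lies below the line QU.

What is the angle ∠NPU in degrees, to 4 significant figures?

156.1°

Q is at the origin; QU is horizontal with |QU| = 35.7 and U on the +x side, so U = (35.70, 0.000). Tangency of A1 to QU means the radius PU is perpendicular to QU, so P = U + (0, -8.6) = (35.70, -8.600). Since PE ⟂ EN (tangency), |PN| = √(8.6² + 37.0²) = 37.99 regardless of where E sits on A1. So N lies on both circle(Q, 47.87) and circle(P, 37.99); the below-QU intersection is N = (20.33, -43.34). E is the foot of the tangent from N: E = (27.25, -6.991).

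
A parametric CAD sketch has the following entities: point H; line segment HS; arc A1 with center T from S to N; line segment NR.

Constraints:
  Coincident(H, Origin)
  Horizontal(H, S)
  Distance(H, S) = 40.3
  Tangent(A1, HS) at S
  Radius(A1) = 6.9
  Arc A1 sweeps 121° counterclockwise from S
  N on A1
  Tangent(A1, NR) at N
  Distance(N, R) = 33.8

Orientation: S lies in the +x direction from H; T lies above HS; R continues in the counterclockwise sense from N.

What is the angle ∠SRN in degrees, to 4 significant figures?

14.75°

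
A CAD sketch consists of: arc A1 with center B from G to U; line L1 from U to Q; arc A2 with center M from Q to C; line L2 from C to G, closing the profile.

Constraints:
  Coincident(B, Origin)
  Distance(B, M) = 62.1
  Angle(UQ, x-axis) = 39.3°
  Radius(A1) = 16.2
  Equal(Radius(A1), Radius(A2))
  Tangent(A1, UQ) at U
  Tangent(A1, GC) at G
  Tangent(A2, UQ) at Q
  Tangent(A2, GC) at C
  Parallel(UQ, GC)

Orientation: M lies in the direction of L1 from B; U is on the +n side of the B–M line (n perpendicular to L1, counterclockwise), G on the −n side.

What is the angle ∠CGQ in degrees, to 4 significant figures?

27.55°

Tangency of A1 to both parallel lines with radius 16.2 puts U and G at B ± 16.2·n: U = (-10.26, 12.54), G = (10.26, -12.54). Equal radii place Q and C the same way about M: Q = M + 16.2·n = (37.79, 51.87), C = M − 16.2·n = (58.32, 26.80). Then cos ∠CGQ = GC·GQ / (|GC||GQ|), giving 27.55°.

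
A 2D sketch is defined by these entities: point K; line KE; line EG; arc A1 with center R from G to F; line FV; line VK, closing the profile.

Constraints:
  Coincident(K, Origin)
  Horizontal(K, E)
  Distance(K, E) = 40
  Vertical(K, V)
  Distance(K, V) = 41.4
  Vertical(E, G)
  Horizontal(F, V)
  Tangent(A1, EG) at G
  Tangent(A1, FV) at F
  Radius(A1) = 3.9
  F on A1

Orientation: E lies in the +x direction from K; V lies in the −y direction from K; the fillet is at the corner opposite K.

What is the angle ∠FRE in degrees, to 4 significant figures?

174.1°

K is at the origin; K and E share the same y with |KE| = 40.0 and E on the +x side, so E = (40.00, 0.000). KV is vertical with |KV| = 41.4 and V on the −y side, so V = (0.000, -41.40). The virtual corner opposite K is at (40.00, -41.40). Tangency of A1 to EG means the radius RG is perpendicular to EG and the tangent condition forces RF to be normal to FV, with radius 3.9, so the center R sits 3.9 in from both sides at R = (36.10, -37.50). That places the tangent points at G = (40.00, -37.50) on EG and F = (36.10, -41.40) on FV. Then cos ∠FRE = RF·RE / (|RF||RE|), giving 174.1°.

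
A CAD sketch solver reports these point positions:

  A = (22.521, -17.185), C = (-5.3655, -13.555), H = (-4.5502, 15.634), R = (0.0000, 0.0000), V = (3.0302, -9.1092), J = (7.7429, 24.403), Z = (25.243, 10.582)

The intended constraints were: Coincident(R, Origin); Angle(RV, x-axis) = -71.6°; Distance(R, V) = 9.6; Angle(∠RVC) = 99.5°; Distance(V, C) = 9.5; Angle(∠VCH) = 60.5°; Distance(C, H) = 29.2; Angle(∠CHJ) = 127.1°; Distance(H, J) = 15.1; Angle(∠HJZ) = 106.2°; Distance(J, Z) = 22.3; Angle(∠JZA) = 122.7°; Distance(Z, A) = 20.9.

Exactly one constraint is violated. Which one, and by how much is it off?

Distance(Z, A) = 20.9 — off by 7.00.

R = (0.00, 0.00) ✓; RV at -71.60° ✓; |RV| = 9.600 ✓; ∠RVC = 99.50° ✓; |VC| = 9.500 ✓; ∠VCH = 60.50° ✓; |CH| = 29.20 ✓; ∠CHJ = 127.1° ✓; |HJ| = 15.10 ✓; ∠HJZ = 106.2° ✓; |JZ| = 22.30 ✓; ∠JZA = 122.7° ✓; |ZA| = 27.90 ✗.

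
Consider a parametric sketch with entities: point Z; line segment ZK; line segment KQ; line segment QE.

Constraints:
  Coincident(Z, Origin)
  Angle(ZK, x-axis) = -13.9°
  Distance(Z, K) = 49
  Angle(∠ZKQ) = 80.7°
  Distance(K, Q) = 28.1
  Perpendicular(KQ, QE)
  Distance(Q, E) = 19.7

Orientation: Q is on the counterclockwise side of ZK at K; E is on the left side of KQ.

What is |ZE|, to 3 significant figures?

35.0

Z is at the origin; ZK runs at -13.9° with length 49.0, so K = 49.0·(cos -13.9°, sin -13.9°) = (47.6, -11.8). ∠ZKQ = 80.7°, so KQ runs at -13.9° + (180° − 80.7°) = 85.4° from the x-axis; with |KQ| = 28.1, Q = K + 28.1·(cos 85.4°, sin 85.4°) = (49.8, 16.2). The perpendicularity gives QE at right angles to KQ; with |QE| = 19.7 on the left of KQ, E = Q + 19.7·(-0.997, 0.0802) = (30.2, 17.8). Then |ZE| = |E − Z| = 35.0.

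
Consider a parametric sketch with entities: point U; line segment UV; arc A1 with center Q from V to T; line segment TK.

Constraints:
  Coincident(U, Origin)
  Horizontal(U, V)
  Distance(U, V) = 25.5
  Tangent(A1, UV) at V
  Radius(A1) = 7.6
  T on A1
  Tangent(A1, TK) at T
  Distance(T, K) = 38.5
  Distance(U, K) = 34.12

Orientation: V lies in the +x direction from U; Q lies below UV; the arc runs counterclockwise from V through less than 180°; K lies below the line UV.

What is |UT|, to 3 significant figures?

19.6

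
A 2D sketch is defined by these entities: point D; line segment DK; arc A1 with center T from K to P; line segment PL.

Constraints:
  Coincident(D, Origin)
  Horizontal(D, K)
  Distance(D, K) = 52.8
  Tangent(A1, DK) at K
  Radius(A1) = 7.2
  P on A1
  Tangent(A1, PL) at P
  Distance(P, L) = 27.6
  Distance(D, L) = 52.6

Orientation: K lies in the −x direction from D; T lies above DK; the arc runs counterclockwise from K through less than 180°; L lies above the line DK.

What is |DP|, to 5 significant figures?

46.096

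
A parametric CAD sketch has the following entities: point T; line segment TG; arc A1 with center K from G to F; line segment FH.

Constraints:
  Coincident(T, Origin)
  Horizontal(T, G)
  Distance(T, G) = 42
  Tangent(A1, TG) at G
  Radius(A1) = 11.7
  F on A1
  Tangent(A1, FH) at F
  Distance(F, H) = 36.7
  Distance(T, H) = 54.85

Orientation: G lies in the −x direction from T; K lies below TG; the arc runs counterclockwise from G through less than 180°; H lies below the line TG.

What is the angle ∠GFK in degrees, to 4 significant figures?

25.16°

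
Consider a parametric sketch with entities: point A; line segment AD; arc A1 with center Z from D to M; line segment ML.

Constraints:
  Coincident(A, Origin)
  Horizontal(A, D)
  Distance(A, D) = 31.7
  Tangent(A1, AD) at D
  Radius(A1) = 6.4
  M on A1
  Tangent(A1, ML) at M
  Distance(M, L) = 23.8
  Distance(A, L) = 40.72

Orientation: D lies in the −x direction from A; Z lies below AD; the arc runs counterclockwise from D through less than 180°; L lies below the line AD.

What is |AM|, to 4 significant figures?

38.56

A is at the origin; A and D share the same y with |AD| = 31.7 and D on the −x side, so D = (-31.70, 0.000). A1 meets AD tangentially, so ZD is at right angles to AD, so Z = D + (0, -6.4) = (-31.70, -6.400). Since ZM ⟂ ML (tangency), |ZL| = √(6.4² + 23.8²) = 24.65 regardless of where M sits on A1. So L lies on both circle(A, 40.72) and circle(Z, 24.65); the below-AD intersection is L = (-26.90, -30.57). M is the foot of the tangent from L: M = (-37.44, -9.235).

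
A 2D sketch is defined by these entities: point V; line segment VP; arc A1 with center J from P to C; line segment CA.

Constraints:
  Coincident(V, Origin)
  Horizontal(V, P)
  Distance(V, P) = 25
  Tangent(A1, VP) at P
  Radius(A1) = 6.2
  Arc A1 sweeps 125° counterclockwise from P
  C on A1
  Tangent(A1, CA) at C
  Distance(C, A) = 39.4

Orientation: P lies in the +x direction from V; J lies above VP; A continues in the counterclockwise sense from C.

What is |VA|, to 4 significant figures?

42.69

V is at the origin; V and P share the same y with |VP| = 25.0 and P on the +x side, so P = (25.00, 0.000). A1 meets VP tangentially, so JP is at right angles to VP, so J = P + (0, 6.2) = (25.00, 6.200). On A1, P sits at bearing -90° from J; a 125° counterclockwise sweep puts C at bearing 35°, so C = J + 6.2·(cos 35°, sin 35°) = (30.08, 9.756). The tangent condition forces JC to be normal to CA, so CA runs along (−sin 35°, cos 35°); with |CA| = 39.4, A = (7.480, 42.03). Then |VA| = |A − V| = 42.69.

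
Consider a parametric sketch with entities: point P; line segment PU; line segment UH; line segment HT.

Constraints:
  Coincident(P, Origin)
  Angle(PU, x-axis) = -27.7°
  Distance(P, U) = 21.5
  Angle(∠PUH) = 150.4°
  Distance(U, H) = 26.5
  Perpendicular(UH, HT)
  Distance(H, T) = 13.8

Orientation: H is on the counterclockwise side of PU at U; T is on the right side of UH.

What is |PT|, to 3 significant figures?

51.4

P is at the origin; PU runs at -27.7° with length 21.5, so U = 21.5·(cos -27.7°, sin -27.7°) = (19.0, -9.99). ∠PUH = 150.4°, so UH runs at -27.7° + (180° − 150.4°) = 1.90° from the x-axis; with |UH| = 26.5, H = U + 26.5·(cos 1.90°, sin 1.90°) = (45.5, -9.12). UH ⟂ HT; with |HT| = 13.8 on the right of UH, T = H + 13.8·(0.0332, -0.999) = (46.0, -22.9). Then |PT| = |T − P| = 51.4.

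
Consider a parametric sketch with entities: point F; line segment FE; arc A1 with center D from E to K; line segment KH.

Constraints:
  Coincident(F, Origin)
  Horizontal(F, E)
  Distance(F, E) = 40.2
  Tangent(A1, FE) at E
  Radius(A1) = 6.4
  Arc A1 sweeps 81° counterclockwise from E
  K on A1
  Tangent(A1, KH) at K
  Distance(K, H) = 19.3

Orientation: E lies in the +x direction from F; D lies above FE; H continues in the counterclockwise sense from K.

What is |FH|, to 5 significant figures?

55.250

F is at the origin; F and E share the same y with |FE| = 40.2 and E on the +x side, so E = (40.200, 0.0000). A1 meets FE tangentially, so DE is at right angles to FE, so D = E + (0, 6.4) = (40.200, 6.4000). On A1, E sits at bearing -90° from D; an 81° counterclockwise sweep puts K at bearing -9°, so K = D + 6.4·(cos -9°, sin -9°) = (46.521, 5.3988). Since A1 is tangent to KH there, DK ⟂ KH, so KH runs along (−sin -9°, cos -9°); with |KH| = 19.3, H = (49.540, 24.461). Then |FH| = |H − F| = 55.250.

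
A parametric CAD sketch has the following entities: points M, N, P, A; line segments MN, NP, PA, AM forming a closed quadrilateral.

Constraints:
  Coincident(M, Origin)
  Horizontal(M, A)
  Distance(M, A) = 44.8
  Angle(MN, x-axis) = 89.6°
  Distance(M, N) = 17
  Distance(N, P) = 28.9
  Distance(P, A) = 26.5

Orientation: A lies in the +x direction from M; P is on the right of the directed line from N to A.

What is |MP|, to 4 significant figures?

19.46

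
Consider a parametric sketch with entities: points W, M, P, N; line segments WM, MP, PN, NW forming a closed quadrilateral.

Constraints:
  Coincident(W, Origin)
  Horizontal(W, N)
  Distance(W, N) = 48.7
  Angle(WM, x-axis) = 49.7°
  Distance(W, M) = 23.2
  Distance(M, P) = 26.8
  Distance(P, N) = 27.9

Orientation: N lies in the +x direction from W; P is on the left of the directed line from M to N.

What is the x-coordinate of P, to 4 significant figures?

40.28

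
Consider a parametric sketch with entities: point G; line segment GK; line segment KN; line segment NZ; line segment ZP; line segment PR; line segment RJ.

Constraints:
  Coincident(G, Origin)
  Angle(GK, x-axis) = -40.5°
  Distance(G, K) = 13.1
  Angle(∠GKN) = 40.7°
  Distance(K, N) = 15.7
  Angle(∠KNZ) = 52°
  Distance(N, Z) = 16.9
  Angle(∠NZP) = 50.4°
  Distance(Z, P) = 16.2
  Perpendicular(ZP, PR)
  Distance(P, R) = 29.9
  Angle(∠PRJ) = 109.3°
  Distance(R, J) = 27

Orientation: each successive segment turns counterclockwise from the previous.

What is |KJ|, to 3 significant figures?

47.3

The perpendicularity gives PR at right angles to ZP, so PR runs at 86.4°; with |PR| = 29.9, R = (14.0, 23.5). ∠PRJ = 109.3° gives RJ at 157° from the x-axis; with |RJ| = 27.0, J = (-10.8, 34.0). Then |KJ| = |J − K| = 47.3.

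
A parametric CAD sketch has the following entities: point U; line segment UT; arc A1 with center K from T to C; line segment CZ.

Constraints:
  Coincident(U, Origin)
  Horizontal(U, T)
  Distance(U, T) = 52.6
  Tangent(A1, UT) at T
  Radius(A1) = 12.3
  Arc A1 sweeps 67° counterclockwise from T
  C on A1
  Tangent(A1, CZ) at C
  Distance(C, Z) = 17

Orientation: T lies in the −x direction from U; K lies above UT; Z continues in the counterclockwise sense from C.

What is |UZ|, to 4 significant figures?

41.66

U is at the origin; UT is horizontal with |UT| = 52.6 and T on the −x side, so T = (-52.60, 0.000). Tangency of A1 to UT means the radius KT is perpendicular to UT, so K = T + (0, 12.3) = (-52.60, 12.30). On A1, T sits at bearing -90° from K; a 67° counterclockwise sweep puts C at bearing -23°, so C = K + 12.3·(cos -23°, sin -23°) = (-41.28, 7.494). Tangency of A1 to CZ means the radius KC is perpendicular to CZ, so CZ runs along (−sin -23°, cos -23°); with |CZ| = 17.0, Z = (-34.64, 23.14). Then |UZ| = |Z − U| = 41.66.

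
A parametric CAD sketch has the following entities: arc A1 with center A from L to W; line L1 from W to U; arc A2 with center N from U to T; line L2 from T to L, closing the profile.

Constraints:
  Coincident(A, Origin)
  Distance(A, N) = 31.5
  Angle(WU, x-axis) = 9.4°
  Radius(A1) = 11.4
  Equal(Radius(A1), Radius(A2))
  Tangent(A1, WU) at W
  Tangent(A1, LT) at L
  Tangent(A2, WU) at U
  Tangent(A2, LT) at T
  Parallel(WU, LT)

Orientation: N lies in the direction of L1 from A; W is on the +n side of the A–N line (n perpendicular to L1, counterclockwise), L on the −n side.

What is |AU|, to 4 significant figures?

33.50

The slot axis is L1's direction at 9.4°, so u = (cos 9.4°, sin 9.4°) = (0.9866, 0.1633) and n = (−sin 9.4°, cos 9.4°) = (-0.1633, 0.9866). A is at the origin and N lies 31.5 along u from A, so N = 31.5·u = (31.08, 5.145). Tangency of A1 to both parallel lines with radius 11.4 puts W and L at A ± 11.4·n: W = (-1.862, 11.25), L = (1.862, -11.25). Equal radii place U and T the same way about N: U = N + 11.4·n = (29.22, 16.39), T = N − 11.4·n = (32.94, -6.102). Then |AU| = |U − A| = 33.50.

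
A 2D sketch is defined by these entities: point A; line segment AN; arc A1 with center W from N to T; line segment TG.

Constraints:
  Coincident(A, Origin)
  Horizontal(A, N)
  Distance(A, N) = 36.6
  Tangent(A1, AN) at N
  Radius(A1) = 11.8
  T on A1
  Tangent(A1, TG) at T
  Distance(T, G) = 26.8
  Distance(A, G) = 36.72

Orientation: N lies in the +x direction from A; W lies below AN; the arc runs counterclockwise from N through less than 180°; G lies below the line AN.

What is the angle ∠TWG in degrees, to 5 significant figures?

66.236°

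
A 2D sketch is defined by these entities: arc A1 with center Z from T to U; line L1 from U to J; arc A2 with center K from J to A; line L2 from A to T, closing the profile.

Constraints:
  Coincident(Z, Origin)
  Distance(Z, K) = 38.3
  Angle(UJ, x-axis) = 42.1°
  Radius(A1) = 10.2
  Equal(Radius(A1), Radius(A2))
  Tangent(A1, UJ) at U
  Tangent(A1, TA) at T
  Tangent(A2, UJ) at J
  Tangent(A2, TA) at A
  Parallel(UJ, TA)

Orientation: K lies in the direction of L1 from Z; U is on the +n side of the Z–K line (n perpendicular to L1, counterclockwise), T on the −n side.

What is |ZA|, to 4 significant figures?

39.63

The slot axis is L1's direction at 42.1°, so u = (cos 42.1°, sin 42.1°) = (0.7420, 0.6704) and n = (−sin 42.1°, cos 42.1°) = (-0.6704, 0.7420). Z is at the origin and K lies 38.3 along u from Z, so K = 38.3·u = (28.42, 25.68). Tangency of A1 to both parallel lines with radius 10.2 puts U and T at Z ± 10.2·n: U = (-6.838, 7.568), T = (6.838, -7.568). Equal radii place J and A the same way about K: J = K + 10.2·n = (21.58, 33.25), A = K − 10.2·n = (35.26, 18.11). Then |ZA| = |A − Z| = 39.63.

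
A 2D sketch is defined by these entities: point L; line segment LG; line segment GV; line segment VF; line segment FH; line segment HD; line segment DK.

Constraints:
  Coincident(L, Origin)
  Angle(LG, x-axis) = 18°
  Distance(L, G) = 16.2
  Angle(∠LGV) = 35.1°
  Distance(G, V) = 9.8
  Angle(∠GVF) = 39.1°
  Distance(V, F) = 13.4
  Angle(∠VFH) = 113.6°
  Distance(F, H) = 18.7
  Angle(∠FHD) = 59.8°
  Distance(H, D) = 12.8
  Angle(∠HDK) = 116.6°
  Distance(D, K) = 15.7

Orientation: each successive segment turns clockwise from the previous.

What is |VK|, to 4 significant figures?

2.946

L is at the origin; LG runs at 18.0° with length 16.2, so G = (15.41, 5.006). ∠LGV = 35.1° gives GV at -126.9° from the x-axis; with |GV| = 9.8, V = (9.523, -2.831). ∠GVF = 39.1° gives VF at 92.20° from the x-axis; with |VF| = 13.4, F = (9.009, 10.56). ∠VFH = 113.6° gives FH at 25.80° from the x-axis; with |FH| = 18.7, H = (25.84, 18.70). ∠FHD = 59.8° gives HD at -94.40° from the x-axis; with |HD| = 12.8, D = (24.86, 5.936). ∠HDK = 116.6° gives DK at -157.8° from the x-axis; with |DK| = 15.7, K = (10.33, 0.003735). Then |VK| = |K − V| = 2.946.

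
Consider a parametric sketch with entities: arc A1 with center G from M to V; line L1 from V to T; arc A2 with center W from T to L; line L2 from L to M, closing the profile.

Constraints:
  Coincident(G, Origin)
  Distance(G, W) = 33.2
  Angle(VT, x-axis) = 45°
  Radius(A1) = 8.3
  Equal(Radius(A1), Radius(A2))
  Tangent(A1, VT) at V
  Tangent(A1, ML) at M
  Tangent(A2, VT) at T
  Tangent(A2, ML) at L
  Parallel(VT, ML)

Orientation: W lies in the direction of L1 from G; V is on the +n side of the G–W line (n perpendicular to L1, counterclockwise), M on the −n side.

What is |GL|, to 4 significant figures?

34.22

Tangency of A1 to both parallel lines with radius 8.3 puts V and M at G ± 8.3·n: V = (-5.869, 5.869), M = (5.869, -5.869). Equal radii place T and L the same way about W: T = W + 8.3·n = (17.61, 29.34), L = W − 8.3·n = (29.34, 17.61). Then |GL| = |L − G| = 34.22.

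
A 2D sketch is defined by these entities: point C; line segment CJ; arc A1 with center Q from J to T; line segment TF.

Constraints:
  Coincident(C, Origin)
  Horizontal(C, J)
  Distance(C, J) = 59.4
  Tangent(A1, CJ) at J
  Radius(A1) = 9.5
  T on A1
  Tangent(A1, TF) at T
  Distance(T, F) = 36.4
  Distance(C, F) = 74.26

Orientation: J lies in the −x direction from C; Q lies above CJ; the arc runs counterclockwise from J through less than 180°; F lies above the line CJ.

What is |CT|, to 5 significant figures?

51.380

Checks: ∠(QJ, JC) = 90.00° ✓; |QT| = 9.500 ✓; ∠(QT, TF) = 90.00° ✓; |TF| = 36.40 ✓; |CF| = 74.26 ✓.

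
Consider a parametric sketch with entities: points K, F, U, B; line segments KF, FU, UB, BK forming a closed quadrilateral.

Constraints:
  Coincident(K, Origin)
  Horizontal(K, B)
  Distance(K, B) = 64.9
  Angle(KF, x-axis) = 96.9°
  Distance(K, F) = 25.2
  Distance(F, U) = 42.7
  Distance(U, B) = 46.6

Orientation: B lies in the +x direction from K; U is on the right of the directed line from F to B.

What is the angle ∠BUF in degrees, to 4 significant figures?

108.2°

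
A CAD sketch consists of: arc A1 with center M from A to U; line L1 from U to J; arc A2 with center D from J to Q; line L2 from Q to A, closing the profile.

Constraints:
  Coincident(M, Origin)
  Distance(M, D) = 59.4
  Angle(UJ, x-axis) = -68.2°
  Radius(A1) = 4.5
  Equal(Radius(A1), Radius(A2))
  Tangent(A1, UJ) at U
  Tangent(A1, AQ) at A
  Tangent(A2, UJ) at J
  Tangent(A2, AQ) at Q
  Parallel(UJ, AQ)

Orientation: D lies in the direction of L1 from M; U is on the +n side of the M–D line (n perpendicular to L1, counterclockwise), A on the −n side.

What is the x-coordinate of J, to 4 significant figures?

26.24

The slot axis is L1's direction at -68.2°, so u = (cos -68.2°, sin -68.2°) = (0.3714, -0.9285) and n = (−sin -68.2°, cos -68.2°) = (0.9285, 0.3714). M is at the origin and D lies 59.4 along u from M, so D = 59.4·u = (22.06, -55.15). Tangency of A1 to both parallel lines with radius 4.5 puts U and A at M ± 4.5·n: U = (4.178, 1.671), A = (-4.178, -1.671). Equal radii place J and Q the same way about D: J = D + 4.5·n = (26.24, -53.48), Q = D − 4.5·n = (17.88, -56.82). So J.x = 26.24.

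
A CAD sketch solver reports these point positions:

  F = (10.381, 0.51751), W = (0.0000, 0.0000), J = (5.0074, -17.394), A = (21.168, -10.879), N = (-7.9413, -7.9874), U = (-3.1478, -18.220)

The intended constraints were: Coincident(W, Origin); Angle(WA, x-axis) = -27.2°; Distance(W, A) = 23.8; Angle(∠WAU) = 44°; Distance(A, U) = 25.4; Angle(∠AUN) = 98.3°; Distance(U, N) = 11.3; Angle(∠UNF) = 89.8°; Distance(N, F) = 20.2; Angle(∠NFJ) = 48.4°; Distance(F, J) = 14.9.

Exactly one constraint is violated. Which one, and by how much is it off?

Distance(F, J) = 14.9 — off by 3.80.

W = (0.00, 0.00) ✓; WA at -27.20° ✓; |WA| = 23.80 ✓; ∠WAU = 44.00° ✓; |AU| = 25.40 ✓; ∠AUN = 98.30° ✓; |UN| = 11.30 ✓; ∠UNF = 89.80° ✓; |NF| = 20.20 ✓; ∠NFJ = 48.40° ✓; |FJ| = 18.70 ✗.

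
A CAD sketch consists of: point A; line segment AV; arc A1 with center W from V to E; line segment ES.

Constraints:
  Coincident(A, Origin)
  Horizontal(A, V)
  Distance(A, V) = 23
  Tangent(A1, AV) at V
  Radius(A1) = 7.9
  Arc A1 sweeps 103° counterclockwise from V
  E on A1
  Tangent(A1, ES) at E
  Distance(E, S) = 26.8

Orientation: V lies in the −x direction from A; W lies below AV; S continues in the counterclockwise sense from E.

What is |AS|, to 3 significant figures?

43.5

A is at the origin; AV is horizontal with |AV| = 23.0 and V on the −x side, so V = (-23.0, 0.00). Since A1 is tangent to AV there, WV ⟂ AV, so W = V + (0, -7.9) = (-23.0, -7.90). On A1, V sits at bearing 90° from W; a 103° counterclockwise sweep puts E at bearing 193°, so E = W + 7.9·(cos 193°, sin 193°) = (-30.7, -9.68). A1 meets ES tangentially, so WE is at right angles to ES, so ES runs along (−sin 193°, cos 193°); with |ES| = 26.8, S = (-24.7, -35.8). Then |AS| = |S − A| = 43.5.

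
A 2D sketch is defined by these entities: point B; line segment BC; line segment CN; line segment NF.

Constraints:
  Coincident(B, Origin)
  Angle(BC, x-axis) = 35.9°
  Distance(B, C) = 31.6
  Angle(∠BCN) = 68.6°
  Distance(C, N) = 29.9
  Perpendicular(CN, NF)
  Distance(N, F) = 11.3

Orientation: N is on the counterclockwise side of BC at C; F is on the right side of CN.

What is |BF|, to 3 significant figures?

44.7

∠BCN = 68.6°, so CN runs at 35.9° + (180° − 68.6°) = 147° from the x-axis; with |CN| = 29.9, N = C + 29.9·(cos 147°, sin 147°) = (0.436, 34.7). CN is perpendicular to NF; with |NF| = 11.3 on the right of CN, F = N + 11.3·(0.540, 0.842) = (6.54, 44.2). Then |BF| = |F − B| = 44.7.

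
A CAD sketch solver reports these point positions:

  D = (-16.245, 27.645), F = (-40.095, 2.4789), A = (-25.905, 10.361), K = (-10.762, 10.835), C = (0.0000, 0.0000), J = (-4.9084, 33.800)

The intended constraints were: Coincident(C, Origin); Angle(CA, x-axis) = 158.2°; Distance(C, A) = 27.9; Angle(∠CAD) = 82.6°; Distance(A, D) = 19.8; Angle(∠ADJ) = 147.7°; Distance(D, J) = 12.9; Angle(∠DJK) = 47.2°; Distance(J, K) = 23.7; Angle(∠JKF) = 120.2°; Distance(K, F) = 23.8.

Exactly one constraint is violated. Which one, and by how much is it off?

Distance(K, F) = 23.8 — off by 6.70.

C = (0.00, 0.00) ✓; CA at 158.2° ✓; |CA| = 27.90 ✓; ∠CAD = 82.60° ✓; |AD| = 19.80 ✓; ∠ADJ = 147.7° ✓; |DJ| = 12.90 ✓; ∠DJK = 47.20° ✓; |JK| = 23.70 ✓; ∠JKF = 120.2° ✓; |KF| = 30.50 ✗.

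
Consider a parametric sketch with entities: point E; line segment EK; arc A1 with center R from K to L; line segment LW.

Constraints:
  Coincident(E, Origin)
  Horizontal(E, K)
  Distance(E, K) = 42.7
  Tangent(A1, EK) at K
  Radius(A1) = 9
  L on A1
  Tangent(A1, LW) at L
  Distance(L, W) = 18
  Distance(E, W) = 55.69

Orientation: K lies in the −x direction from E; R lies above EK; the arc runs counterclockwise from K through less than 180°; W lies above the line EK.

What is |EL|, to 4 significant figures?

38.94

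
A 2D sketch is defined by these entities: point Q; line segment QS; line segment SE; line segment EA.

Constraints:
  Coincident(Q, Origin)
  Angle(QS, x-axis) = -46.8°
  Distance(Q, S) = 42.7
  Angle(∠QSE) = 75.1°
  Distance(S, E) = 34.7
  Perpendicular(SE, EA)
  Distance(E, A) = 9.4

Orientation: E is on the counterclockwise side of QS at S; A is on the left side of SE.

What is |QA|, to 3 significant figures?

39.7

∠QSE = 75.1°, so SE runs at -46.8° + (180° − 75.1°) = 58.1° from the x-axis; with |SE| = 34.7, E = S + 34.7·(cos 58.1°, sin 58.1°) = (47.6, -1.67). SE is perpendicular to EA; with |EA| = 9.4 on the left of SE, A = E + 9.4·(-0.849, 0.528) = (39.6, 3.30). Then |QA| = |A − Q| = 39.7.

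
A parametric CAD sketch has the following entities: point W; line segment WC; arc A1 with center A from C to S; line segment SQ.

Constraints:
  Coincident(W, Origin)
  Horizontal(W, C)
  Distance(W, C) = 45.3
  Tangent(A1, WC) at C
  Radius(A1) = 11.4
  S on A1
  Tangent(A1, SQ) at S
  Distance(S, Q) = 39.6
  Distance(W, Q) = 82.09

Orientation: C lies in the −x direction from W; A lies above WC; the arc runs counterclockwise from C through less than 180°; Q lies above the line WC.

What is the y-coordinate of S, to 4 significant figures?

20.12

Checks: |AS| = 11.40 ✓; ∠(AS, SQ) = 90.00° ✓; |SQ| = 39.60 ✓; |WQ| = 82.09 ✓.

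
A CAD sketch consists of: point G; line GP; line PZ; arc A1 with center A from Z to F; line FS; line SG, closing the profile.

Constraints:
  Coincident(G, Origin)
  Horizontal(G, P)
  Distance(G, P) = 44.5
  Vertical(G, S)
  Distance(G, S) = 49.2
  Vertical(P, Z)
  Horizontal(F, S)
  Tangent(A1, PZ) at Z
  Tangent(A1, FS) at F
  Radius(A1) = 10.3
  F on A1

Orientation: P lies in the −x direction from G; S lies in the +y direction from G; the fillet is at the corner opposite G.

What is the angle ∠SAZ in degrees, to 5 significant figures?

163.24°

G is at the origin; GP is horizontal with |GP| = 44.5 and P on the −x side, so P = (-44.500, 0.0000). G and S share the same x with |GS| = 49.2 and S on the +y side, so S = (0.0000, 49.200). The virtual corner opposite G is at (-44.500, 49.200). Since A1 is tangent to PZ there, AZ ⟂ PZ and the tangent condition forces AF to be normal to FS, with radius 10.3, so the center A sits 10.3 in from both sides at A = (-34.200, 38.900). That places the tangent points at Z = (-44.500, 38.900) on PZ and F = (-34.200, 49.200) on FS. Then cos ∠SAZ = AS·AZ / (|AS||AZ|), giving 163.24°.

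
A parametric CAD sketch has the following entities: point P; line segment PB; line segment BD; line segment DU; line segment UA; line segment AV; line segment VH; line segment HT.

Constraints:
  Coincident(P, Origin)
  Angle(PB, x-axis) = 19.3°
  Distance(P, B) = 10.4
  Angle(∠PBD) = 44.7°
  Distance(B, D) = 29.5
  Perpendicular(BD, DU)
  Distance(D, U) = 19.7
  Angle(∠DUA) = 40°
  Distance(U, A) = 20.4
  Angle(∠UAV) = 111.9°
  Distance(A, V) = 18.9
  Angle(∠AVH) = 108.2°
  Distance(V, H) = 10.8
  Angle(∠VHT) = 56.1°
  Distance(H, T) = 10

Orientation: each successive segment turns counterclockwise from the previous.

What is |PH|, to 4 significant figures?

33.77

P is at the origin; PB runs at 19.3° with length 10.4, so B = (9.816, 3.437). ∠PBD = 44.7° gives BD at 154.6° from the x-axis; with |BD| = 29.5, D = (-16.83, 16.09). BD ⟂ DU, so DU runs at -115.4°; with |DU| = 19.7, U = (-25.28, -1.705). ∠DUA = 40.0° gives UA at 24.60° from the x-axis; with |UA| = 20.4, A = (-6.734, 6.787). ∠UAV = 111.9° gives AV at 92.70° from the x-axis; with |AV| = 18.9, V = (-7.625, 25.67). ∠AVH = 108.2° gives VH at 164.5° from the x-axis; with |VH| = 10.8, H = (-18.03, 28.55). Then |PH| = |H − P| = 33.77.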